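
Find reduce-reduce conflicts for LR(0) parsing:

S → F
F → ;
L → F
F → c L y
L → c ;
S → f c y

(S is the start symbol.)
A reduce-reduce conflict occurs when an LR(0) state has two complete items [A → α .] and [B → β .] — both call for a reduction, and with no lookahead the parser cannot choose between them.

Augment with S' → S and build the canonical LR(0) collection (I0 = CLOSURE({[S' → . S]}), then GOTO on every symbol after a dot until no new states appear). It has 13 states:
  I0: { [F → . ;], [F → . c L y], [S → . F], [S → . f c y], [S' → . S] }  — shift
  I1: { [F → ; .] }  — reduce
  I2: { [S → F .] }  — reduce
  I3: { [S' → S .] }  — accept
  I4: { [F → . ;], [F → . c L y], [F → c . L y], [L → . F], [L → . c ;] }  — shift
  I5: { [S → f . c y] }  — shift
  I6: { [S → f c . y] }  — shift
  I7: { [S → f c y .] }  — reduce
  I8: { [L → F .] }  — reduce
  I9: { [F → c L . y] }  — shift
  I10: { [F → . ;], [F → . c L y], [F → c . L y], [L → . F], [L → . c ;], [L → c . ;] }  — shift
  I11: { [F → ; .], [L → c ; .] }  — 2 reduces
  I12: { [F → c L y .] }  — reduce

I11 contains complete items [F → ; .], [L → c ; .] — reduce-reduce conflict.

Answer: Yes — I11: [F → ; .] vs [L → c ; .]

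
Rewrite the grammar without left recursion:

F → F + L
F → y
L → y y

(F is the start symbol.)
F is directly left-recursive. The standard transformation for
  A → A α₁ | ... | A α_m | β₁ | ... | β_n
is
  A  → β₁ A' | ... | β_n A'
  A' → α₁ A' | ... | α_m A' | ε

F → y becomes F → y F'
F → F + L becomes F' → + L F'
Add F' → ε

Productions for other non-terminals are unchanged:
  L → y y

Resulting grammar:
F → y F'
F' → + L F'
F' → ε
L → y y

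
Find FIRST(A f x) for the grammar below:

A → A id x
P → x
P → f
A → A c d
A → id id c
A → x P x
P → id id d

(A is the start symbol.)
{ 'id', 'x' }

FIRST sets of the non-terminals involved (from the grammar, by fixed-point iteration):
  FIRST(A) = { 'id', 'x' }

To compute FIRST(A f x), process the symbols left to right:
Symbol A is a non-terminal. Add FIRST(A) \ {ε} = { 'id', 'x' }
A is not nullable (ε ∉ FIRST(A)), so stop here.
FIRST(A f x) = { 'id', 'x' }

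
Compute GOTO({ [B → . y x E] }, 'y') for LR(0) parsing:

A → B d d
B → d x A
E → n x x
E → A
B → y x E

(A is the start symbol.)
GOTO(I, 'y') = CLOSURE({ [A → αX.β] : [A → α.Xβ] ∈ I, X = 'y' })

Items with dot before 'y', with the dot advanced:
  [B → . y x E] → [B → y . x E]
Closure adds nothing (no advanced item has the dot before a non-terminal).

GOTO = { [B → y . x E] }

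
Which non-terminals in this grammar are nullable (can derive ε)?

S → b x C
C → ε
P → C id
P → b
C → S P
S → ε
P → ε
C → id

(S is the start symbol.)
{ 'C', 'P', 'S' }

ε-productions: C → ε, S → ε, P → ε
So C, S, P are immediately nullable.
Every non-terminal is now nullable.
Nullable = { 'C', 'P', 'S' }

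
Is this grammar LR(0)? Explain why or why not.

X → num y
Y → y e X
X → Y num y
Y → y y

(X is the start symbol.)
Yes, the grammar is LR(0)

Augment with X' → X and build the canonical LR(0) collection (I0 = CLOSURE({[X' → . X]}), then GOTO on every symbol after a dot until no new states appear). It has 11 states:
  I0: { [X → . Y num y], [X → . num y], [X' → . X], [Y → . y e X], [Y → . y y] }  — shift
  I1: { [X' → X .] }  — accept
  I2: { [X → Y . num y] }  — shift
  I3: { [X → num . y] }  — shift
  I4: { [Y → y . e X], [Y → y . y] }  — shift
  I5: { [X → . Y num y], [X → . num y], [Y → . y e X], [Y → . y y], [Y → y e . X] }  — shift
  I6: { [Y → y y .] }  — reduce
  I7: { [Y → y e X .] }  — reduce
  I8: { [X → num y .] }  — reduce
  I9: { [X → Y num . y] }  — shift
  I10: { [X → Y num y .] }  — reduce

Every state is either a pure shift/goto state or contains exactly one complete item and nothing to shift — no conflicts. The grammar is LR(0).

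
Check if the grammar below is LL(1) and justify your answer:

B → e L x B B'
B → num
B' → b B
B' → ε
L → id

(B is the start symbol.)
No. Predict set conflict for B': { 'b' }

A grammar is LL(1) if for each non-terminal N with multiple productions, the predict sets of those productions are pairwise disjoint, where PREDICT(N → α) = (FIRST(α) \ {ε}) ∪ (FOLLOW(N) if α ⇒* ε).

Relevant sets:
  FOLLOW(B') = { $, 'b' }

For B:
  PREDICT(B → e L x B B') = { 'e' }
  PREDICT(B → num) = { 'num' }
For B':
  PREDICT(B' → b B) = { 'b' }
  PREDICT(B' → ε) = { $, 'b' }
L has a single production, so nothing to check there.

Conflict found: Predict set conflict for B': { 'b' }
The grammar is NOT LL(1).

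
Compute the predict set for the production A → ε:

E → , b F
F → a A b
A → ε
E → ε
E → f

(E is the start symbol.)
PREDICT(A → ε) = (FIRST(RHS) \ {ε}) ∪ (FOLLOW(A) if ε ∈ FIRST(RHS), i.e. RHS ⇒* ε)
The right-hand side is ε (FIRST(ε) = { ε }), so the predict set is FOLLOW(A) = { 'b' }
PREDICT(A → ε) = { 'b' }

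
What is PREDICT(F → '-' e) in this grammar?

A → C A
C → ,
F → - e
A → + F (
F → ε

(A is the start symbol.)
{ '-' }

PREDICT(F → '-' e) = (FIRST(RHS) \ {ε}) ∪ (FOLLOW(F) if ε ∈ FIRST(RHS), i.e. RHS ⇒* ε)
FIRST('-' e) = { '-' }
ε ∉ FIRST('-' e), so FOLLOW(F) is not added.
PREDICT(F → '-' e) = { '-' }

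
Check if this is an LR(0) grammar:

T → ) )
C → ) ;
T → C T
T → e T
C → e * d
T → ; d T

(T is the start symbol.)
Yes, the grammar is LR(0)

A grammar is LR(0) if no state in the canonical LR(0) collection has:
  - both a shift item (dot before a terminal) and a complete item (shift-reduce conflict), or
  - two or more complete items (reduce-reduce conflict; the accept item [T' → T .] counts as a complete item here).

Augment with T' → T and build the canonical LR(0) collection (I0 = CLOSURE({[T' → . T]}), then GOTO on every symbol after a dot until no new states appear). It has 14 states:
  I0: { [C → . ) ;], [C → . e * d], [T → . ) )], [T → . ; d T], [T → . C T], [T → . e T], [T' → . T] }  — shift
  I1: { [C → ) . ;], [T → ) . )] }  — shift
  I2: { [T → ; . d T] }  — shift
  I3: { [C → . ) ;], [C → . e * d], [T → . ) )], [T → . ; d T], [T → . C T], [T → . e T], [T → C . T] }  — shift
  I4: { [T' → T .] }  — accept
  I5: { [C → . ) ;], [C → . e * d], [C → e . * d], [T → . ) )], [T → . ; d T], [T → . C T], [T → . e T], [T → e . T] }  — shift
  I6: { [C → e * . d] }  — shift
  I7: { [T → e T .] }  — reduce
  I8: { [C → e * d .] }  — reduce
  I9: { [T → C T .] }  — reduce
  I10: { [C → . ) ;], [C → . e * d], [T → . ) )], [T → . ; d T], [T → . C T], [T → . e T], [T → ; d . T] }  — shift
  I11: { [T → ; d T .] }  — reduce
  I12: { [T → ) ) .] }  — reduce
  I13: { [C → ) ; .] }  — reduce

Every state is either a pure shift/goto state or contains exactly one complete item and nothing to shift — no conflicts. The grammar is LR(0).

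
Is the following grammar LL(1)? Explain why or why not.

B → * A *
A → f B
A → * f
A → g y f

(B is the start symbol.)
A grammar is LL(1) if for each non-terminal N with multiple productions, the predict sets of those productions are pairwise disjoint, where PREDICT(N → α) = (FIRST(α) \ {ε}) ∪ (FOLLOW(N) if α ⇒* ε).

For A:
  PREDICT(A → f B) = { 'f' }
  PREDICT(A → '*' f) = { '*' }
  PREDICT(A → g y f) = { 'g' }
B has a single production, so nothing to check there.

All predict sets are disjoint. The grammar IS LL(1).

Answer: Yes, the grammar is LL(1).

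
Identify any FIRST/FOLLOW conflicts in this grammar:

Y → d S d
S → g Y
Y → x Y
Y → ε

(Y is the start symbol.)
A FIRST/FOLLOW conflict occurs when a non-terminal N has a nullable alternative N → β (β ⇒* ε) and another alternative N → α with FIRST(α) ∩ FOLLOW(N) ≠ ∅: on such a lookahead the parser cannot decide between expanding α and letting N vanish via β.

Nullable non-terminals: Y.

Y: nullable alternative(s) Y → ε; FOLLOW(Y) = { $, 'd' }
  Y → d S d: FIRST \ {ε} = { 'd' } — overlaps FOLLOW(Y) on { 'd' }: CONFLICT
  Y → x Y: FIRST \ {ε} = { 'x' } — disjoint from FOLLOW(Y)
  Y → ε: FIRST \ {ε} = { } — this is the only nullable alternative, skip

S has no nullable alternative, so no FIRST/FOLLOW check is needed there.

So the grammar has 1 FIRST/FOLLOW conflict (marked CONFLICT above).

Answer: Yes. Y → d S d with FOLLOW(Y) on { 'd' }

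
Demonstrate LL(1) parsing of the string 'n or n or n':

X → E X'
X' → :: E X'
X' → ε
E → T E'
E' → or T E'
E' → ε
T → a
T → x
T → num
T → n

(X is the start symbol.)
Stack is shown with the top on the left.

Stack         Input          Action
-----------------------------------
X $           n or n or n $  output X → E X'
E X' $        n or n or n $  output E → T E'
T E' X' $     n or n or n $  output T → n
n E' X' $     n or n or n $  match 'n'
E' X' $       or n or n $    output E' → or T E'
or T E' X' $  or n or n $    match 'or'
T E' X' $     n or n $       output T → n
n E' X' $     n or n $       match 'n'
E' X' $       or n $         output E' → or T E'
or T E' X' $  or n $         match 'or'
T E' X' $     n $            output T → n
n E' X' $     n $            match 'n'
E' X' $       $              output E' → ε
X' $          $              output X' → ε
$             $              accept

The string is accepted.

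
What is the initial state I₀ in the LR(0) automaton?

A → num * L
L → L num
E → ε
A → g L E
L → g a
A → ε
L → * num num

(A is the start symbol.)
First, augment the grammar with A' → A
I₀ = CLOSURE({ [A' → . A] }):
  [A' → . A] has the dot before A: add [A → . num * L], [A → . g L E], [A → .]
No further items can be added.

I₀ = { [A → . g L E], [A → . num * L], [A → .], [A' → . A] }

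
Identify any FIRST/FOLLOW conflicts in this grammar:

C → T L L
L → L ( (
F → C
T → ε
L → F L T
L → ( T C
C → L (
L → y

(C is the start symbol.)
No FIRST/FOLLOW conflicts.

A FIRST/FOLLOW conflict occurs when a non-terminal N has a nullable alternative N → β (β ⇒* ε) and another alternative N → α with FIRST(α) ∩ FOLLOW(N) ≠ ∅: on such a lookahead the parser cannot decide between expanding α and letting N vanish via β.

Nullable non-terminals: T.
T has a nullable alternative but only one production, so nothing to check.

C, F, L have no nullable alternative, so no FIRST/FOLLOW check is needed there.

No FIRST/FOLLOW conflicts found.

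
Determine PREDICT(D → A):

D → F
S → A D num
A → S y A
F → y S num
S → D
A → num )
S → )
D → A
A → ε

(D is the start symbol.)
{ $, ')', 'num', 'y' }

PREDICT(D → A) = (FIRST(RHS) \ {ε}) ∪ (FOLLOW(D) if ε ∈ FIRST(RHS), i.e. RHS ⇒* ε)
FIRST(A) = { ')', 'num', 'y', ε }
FIRST(A) = { ')', 'num', 'y', ε }
ε ∈ FIRST(A) (the right-hand side is nullable), so add FOLLOW(D) = { $, 'num', 'y' }
PREDICT(D → A) = { $, ')', 'num', 'y' }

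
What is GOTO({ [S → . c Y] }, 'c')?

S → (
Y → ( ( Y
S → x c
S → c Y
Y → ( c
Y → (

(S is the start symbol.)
{ [S → c . Y], [Y → . ( ( Y], [Y → . ( c], [Y → . (] }

GOTO(I, 'c') = CLOSURE({ [A → αX.β] : [A → α.Xβ] ∈ I, X = 'c' })

Items with dot before 'c', with the dot advanced:
  [S → . c Y] → [S → c . Y]
Closure of the advanced items:
  [S → c . Y] has the dot before Y: add [Y → . ( ( Y], [Y → . ( c], [Y → . (]

GOTO = { [S → c . Y], [Y → . ( ( Y], [Y → . ( c], [Y → . (] }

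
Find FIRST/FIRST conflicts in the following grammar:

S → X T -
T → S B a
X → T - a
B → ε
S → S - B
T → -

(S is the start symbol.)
Yes. S → X T '-' / S → S '-' B on { '-' }; T → S B a / T → '-' on { '-' }

FIRST sets of the non-terminals at (or reachable through a nullable prefix from) the front of some alternative:
  FIRST(X) = { '-' }
  FIRST(S) = { '-' }

Productions for S:
  S → X T -: FIRST = { '-' }
  S → S - B: FIRST = { '-' }
Productions for T:
  T → S B a: FIRST = { '-' }
  T → -: FIRST = { '-' }
X, B have only one production, so no FIRST/FIRST conflict is possible there.

Conflict for S: S → X T - and S → S - B
  Overlap: { '-' }
Conflict for T: T → S B a and T → -
  Overlap: { '-' }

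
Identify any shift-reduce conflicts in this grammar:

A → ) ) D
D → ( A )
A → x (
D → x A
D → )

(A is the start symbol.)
A shift-reduce conflict occurs when an LR(0) state has both:
  - a complete (reduce) item [A → α .] (dot at the end), and
  - a shift item [B → β . c γ] (dot before a terminal).

Augment with A' → A and build the canonical LR(0) collection (I0 = CLOSURE({[A' → . A]}), then GOTO on every symbol after a dot until no new states appear). It has 13 states:
  I0: { [A → . ) ) D], [A → . x (], [A' → . A] }  — shift
  I1: { [A → ) . ) D] }  — shift
  I2: { [A' → A .] }  — accept
  I3: { [A → x . (] }  — shift
  I4: { [A → x ( .] }  — reduce
  I5: { [A → ) ) . D], [D → . ( A )], [D → . )], [D → . x A] }  — shift
  I6: { [A → . ) ) D], [A → . x (], [D → ( . A )] }  — shift
  I7: { [D → ) .] }  — reduce
  I8: { [A → ) ) D .] }  — reduce
  I9: { [A → . ) ) D], [A → . x (], [D → x . A] }  — shift
  I10: { [D → x A .] }  — reduce
  I11: { [D → ( A . )] }  — shift
  I12: { [D → ( A ) .] }  — reduce

No state contains both a complete item and a shift item.

Answer: No shift-reduce conflicts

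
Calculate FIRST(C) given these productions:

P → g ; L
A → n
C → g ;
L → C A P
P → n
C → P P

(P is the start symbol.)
{ 'g', 'n' }

FIRST sets of the other non-terminals involved (by the same procedure, iterated to a fixed point):
  FIRST(P) = { 'g', 'n' }

From C → g ;:
  - g is a terminal: add 'g' and stop
From C → P P:
  - P is a non-terminal: add FIRST(P) \ {ε} = { 'g', 'n' }
    P is not nullable, so stop

Collecting: FIRST(C) = { 'g', 'n' }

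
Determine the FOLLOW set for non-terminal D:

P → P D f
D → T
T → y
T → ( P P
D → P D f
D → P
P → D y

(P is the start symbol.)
{ 'f', 'y' }

To compute FOLLOW(D), find every occurrence of D on a right-hand side N → α D β: add FIRST(β) \ {ε}, and if β is empty or nullable also add FOLLOW(N). Iterate to a fixed point.

In P → P D f: D is followed by f, add FIRST(f) \ {ε} = { 'f' }
In D → P D f: D is followed by f, add FIRST(f) \ {ε} = { 'f' }
In P → D y: D is followed by y, add FIRST(y) \ {ε} = { 'y' }

Taking the union: FOLLOW(D) = { 'f', 'y' }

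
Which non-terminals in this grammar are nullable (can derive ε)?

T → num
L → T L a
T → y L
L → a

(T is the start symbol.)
There are no ε-productions, so no non-terminal can derive ε.
No non-terminals are nullable.

Answer: None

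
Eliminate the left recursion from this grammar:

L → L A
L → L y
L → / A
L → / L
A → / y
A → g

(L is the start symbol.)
L → / A L'
L → / L L'
L' → A L'
L' → y L'
L' → ε
A → / y
A → g

L is directly left-recursive. The standard transformation for
  A → A α₁ | ... | A α_m | β₁ | ... | β_n
is
  A  → β₁ A' | ... | β_n A'
  A' → α₁ A' | ... | α_m A' | ε

L → / A becomes L → / A L'
L → / L becomes L → / L L'
L → L A becomes L' → A L'
L → L y becomes L' → y L'
Add L' → ε

Productions for other non-terminals are unchanged:
  A → / y
  A → g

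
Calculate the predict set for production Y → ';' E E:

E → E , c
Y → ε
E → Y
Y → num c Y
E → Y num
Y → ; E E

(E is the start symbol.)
PREDICT(Y → ';' E E) = (FIRST(RHS) \ {ε}) ∪ (FOLLOW(Y) if ε ∈ FIRST(RHS), i.e. RHS ⇒* ε)
FIRST(';' E E) = { ';' }
ε ∉ FIRST(';' E E), so FOLLOW(Y) is not added.
PREDICT(Y → ';' E E) = { ';' }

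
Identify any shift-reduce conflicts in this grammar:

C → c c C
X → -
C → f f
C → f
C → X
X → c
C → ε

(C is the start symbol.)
A shift-reduce conflict occurs when an LR(0) state has both:
  - a complete (reduce) item [A → α .] (dot at the end), and
  - a shift item [B → β . c γ] (dot before a terminal).

Augment with C' → C and build the canonical LR(0) collection (I0 = CLOSURE({[C' → . C]}), then GOTO on every symbol after a dot until no new states appear). It has 9 states:
  I0: { [C → . X], [C → . c c C], [C → . f f], [C → . f], [C → .], [C' → . C], [X → . -], [X → . c] }  — shift, reduce
  I1: { [X → - .] }  — reduce
  I2: { [C' → C .] }  — accept
  I3: { [C → X .] }  — reduce
  I4: { [C → c . c C], [X → c .] }  — shift, reduce
  I5: { [C → f . f], [C → f .] }  — shift, reduce
  I6: { [C → f f .] }  — reduce
  I7: { [C → . X], [C → . c c C], [C → . f f], [C → . f], [C → .], [C → c c . C], [X → . -], [X → . c] }  — shift, reduce
  I8: { [C → c c C .] }  — reduce

I0 contains reduce item [C → .] and shift items [C → . c c C], [C → . f], [C → . f f], [X → . -], [X → . c] — shift-reduce conflict.
I4 contains reduce item [X → c .] and shift item [C → c . c C] — shift-reduce conflict.
I5 contains reduce item [C → f .] and shift item [C → f . f] — shift-reduce conflict.
I7 contains reduce item [C → .] and shift items [C → . c c C], [C → . f], [C → . f f], [X → . -], [X → . c] — shift-reduce conflict.

Answer: Yes — I0: [C → .] vs [C → . c c C]; I4: [X → c .] vs [C → c . c C]; I5: [C → f .] vs [C → f . f]; I7: [C → .] vs [C → . c c C]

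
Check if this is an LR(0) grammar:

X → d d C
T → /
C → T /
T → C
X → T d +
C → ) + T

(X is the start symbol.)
No. Reduce-reduce conflict: [T → C .] and [X → d d C .]

A grammar is LR(0) if no state in the canonical LR(0) collection has:
  - both a shift item (dot before a terminal) and a complete item (shift-reduce conflict), or
  - two or more complete items (reduce-reduce conflict; the accept item [X' → X .] counts as a complete item here).

Augment with X' → X and build the canonical LR(0) collection (I0 = CLOSURE({[X' → . X]}), then GOTO on every symbol after a dot until no new states appear). It has 15 states:
  I0: { [C → . ) + T], [C → . T /], [T → . /], [T → . C], [X → . T d +], [X → . d d C], [X' → . X] }  — shift
  I1: { [C → ) . + T] }  — shift
  I2: { [T → / .] }  — reduce
  I3: { [T → C .] }  — reduce
  I4: { [C → T . /], [X → T . d +] }  — shift
  I5: { [X' → X .] }  — accept
  I6: { [X → d . d C] }  — shift
  I7: { [C → . ) + T], [C → . T /], [T → . /], [T → . C], [X → d d . C] }  — shift
  I8: { [T → C .], [X → d d C .] }  — 2 reduces
  I9: { [C → T . /] }  — shift
  I10: { [C → T / .] }  — reduce
  I11: { [X → T d . +] }  — shift
  I12: { [X → T d + .] }  — reduce
  I13: { [C → ) + . T], [C → . ) + T], [C → . T /], [T → . /], [T → . C] }  — shift
  I14: { [C → ) + T .], [C → T . /] }  — shift, reduce

Conflict in state I8:
  Reduce-reduce conflict: [T → C .] and [X → d d C .]
So the grammar is NOT LR(0).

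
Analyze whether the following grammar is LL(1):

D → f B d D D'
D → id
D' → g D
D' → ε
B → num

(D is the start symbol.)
A grammar is LL(1) if for each non-terminal N with multiple productions, the predict sets of those productions are pairwise disjoint, where PREDICT(N → α) = (FIRST(α) \ {ε}) ∪ (FOLLOW(N) if α ⇒* ε).

Relevant sets:
  FOLLOW(D') = { $, 'g' }

For D:
  PREDICT(D → f B d D D') = { 'f' }
  PREDICT(D → id) = { 'id' }
For D':
  PREDICT(D' → g D) = { 'g' }
  PREDICT(D' → ε) = { $, 'g' }
B has a single production, so nothing to check there.

Conflict found: Predict set conflict for D': { 'g' }
The grammar is NOT LL(1).

Answer: No. Predict set conflict for D': { 'g' }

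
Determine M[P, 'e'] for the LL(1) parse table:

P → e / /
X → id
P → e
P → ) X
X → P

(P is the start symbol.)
To find M[P, 'e'], we find productions for P where 'e' is in the predict set (PREDICT(N → α) = (FIRST(α) \ {ε}) ∪ (FOLLOW(N) if α ⇒* ε)).

P → e / /: PREDICT = { 'e' }
  'e' is in predict set, so this production goes in M[P, 'e']
P → e: PREDICT = { 'e' }
  'e' is in predict set, so this production goes in M[P, 'e']
P → ) X: PREDICT = { ')' }

M[P, 'e'] = P → e / /, P → e  (a multiply-defined cell — the grammar is not LL(1))

Answer: P → e / /, P → e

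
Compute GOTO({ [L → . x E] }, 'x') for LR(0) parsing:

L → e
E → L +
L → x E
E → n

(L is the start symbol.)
{ [E → . L +], [E → . n], [L → . e], [L → . x E], [L → x . E] }

GOTO(I, 'x') = CLOSURE({ [A → αX.β] : [A → α.Xβ] ∈ I, X = 'x' })

Items with dot before 'x', with the dot advanced:
  [L → . x E] → [L → x . E]
Closure of the advanced items:
  [L → x . E] has the dot before E: add [E → . L +], [E → . n]
  [E → . L +] has the dot before L: add [L → . e], [L → . x E]

GOTO = { [E → . L +], [E → . n], [L → . e], [L → . x E], [L → x . E] }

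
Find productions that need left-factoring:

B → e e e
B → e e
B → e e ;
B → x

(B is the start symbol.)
Left-factoring is needed when two productions for the same non-terminal
share a common prefix on the right-hand side.

Productions for B:
  B → e e e
  B → e e
  B → e e ;
  B → x

Found common prefix 'e e' in productions for B

Answer: Yes, B has productions with common prefix 'e e'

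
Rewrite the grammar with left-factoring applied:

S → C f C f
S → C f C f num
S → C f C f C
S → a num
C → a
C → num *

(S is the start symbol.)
Left-factoring transforms A → αβ₁ | αβ₂ into A → αA' and A' → β₁ | β₂
(α is the longest common prefix among the alternatives). Repeat until
no nonterminal has two alternatives with a common prefix.

Round 1: S has alternatives sharing prefix 'C f C f'. Introduce S': S → C f C f S'
  Add: S' → ε
  Add: S' → num
  Add: S' → C

No remaining common prefixes — done.

Resulting grammar:
S → C f C f S'
S' → ε
S' → num
S' → C
S → a num
C → a
C → num *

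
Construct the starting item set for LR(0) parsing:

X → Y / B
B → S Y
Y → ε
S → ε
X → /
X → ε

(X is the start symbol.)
{ [X → . /], [X → . Y / B], [X → .], [X' → . X], [Y → .] }

First, augment the grammar with X' → X
I₀ = CLOSURE({ [X' → . X] }):
  [X' → . X] has the dot before X: add [X → . Y / B], [X → . /], [X → .]
  [X → . Y / B] has the dot before Y: add [Y → .]
No further items can be added.

I₀ = { [X → . /], [X → . Y / B], [X → .], [X' → . X], [Y → .] }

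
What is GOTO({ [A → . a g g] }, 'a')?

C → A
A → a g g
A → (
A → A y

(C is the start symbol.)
GOTO(I, 'a') = CLOSURE({ [A → αX.β] : [A → α.Xβ] ∈ I, X = 'a' })

Items with dot before 'a', with the dot advanced:
  [A → . a g g] → [A → a . g g]
Closure adds nothing (no advanced item has the dot before a non-terminal).

GOTO = { [A → a . g g] }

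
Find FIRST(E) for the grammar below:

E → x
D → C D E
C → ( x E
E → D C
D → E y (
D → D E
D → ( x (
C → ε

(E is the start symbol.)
{ '(', 'x' }

FIRST sets of the other non-terminals involved (by the same procedure, iterated to a fixed point):
  FIRST(D) = { '(', 'x' }

From E → x:
  - x is a terminal: add 'x' and stop
From E → D C:
  - D is a non-terminal: add FIRST(D) \ {ε} = { '(', 'x' }
    D is not nullable, so stop

Collecting: FIRST(E) = { '(', 'x' }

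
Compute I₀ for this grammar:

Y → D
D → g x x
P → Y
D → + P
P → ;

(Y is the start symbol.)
First, augment the grammar with Y' → Y
I₀ = CLOSURE({ [Y' → . Y] }):
  [Y' → . Y] has the dot before Y: add [Y → . D]
  [Y → . D] has the dot before D: add [D → . g x x], [D → . + P]
No further items can be added.

I₀ = { [D → . + P], [D → . g x x], [Y → . D], [Y' → . Y] }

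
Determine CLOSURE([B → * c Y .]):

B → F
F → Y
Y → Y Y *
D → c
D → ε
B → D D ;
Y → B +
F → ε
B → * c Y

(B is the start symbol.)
To compute CLOSURE, for each item [A → α.Bβ] where B is a non-terminal, add [B → .γ] for all productions B → γ; repeat for the newly added items until nothing changes.

Start with: [B → * c Y .]
The dot is at the end, so nothing is added.

CLOSURE = { [B → * c Y .] }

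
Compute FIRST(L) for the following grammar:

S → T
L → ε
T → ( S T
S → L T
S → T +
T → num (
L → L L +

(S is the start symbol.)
{ '+', ε }

From L → ε:
  - ε-production, so ε ∈ FIRST(L)
From L → L L +:
  - L is the symbol being defined: contributes nothing new
    L is nullable, so continue to the next symbol
  - L is the symbol being defined: contributes nothing new
    L is nullable, so continue to the next symbol
  - '+' is a terminal: add '+' and stop

Collecting: FIRST(L) = { '+', ε }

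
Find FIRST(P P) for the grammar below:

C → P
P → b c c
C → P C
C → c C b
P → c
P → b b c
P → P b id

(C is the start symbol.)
FIRST sets of the non-terminals involved (from the grammar, by fixed-point iteration):
  FIRST(P) = { 'b', 'c' }

To compute FIRST(P P), process the symbols left to right:
Symbol P is a non-terminal. Add FIRST(P) \ {ε} = { 'b', 'c' }
P is not nullable (ε ∉ FIRST(P)), so stop here.
FIRST(P P) = { 'b', 'c' }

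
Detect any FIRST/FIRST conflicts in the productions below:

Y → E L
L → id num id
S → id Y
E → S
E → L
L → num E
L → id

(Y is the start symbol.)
A FIRST/FIRST conflict occurs when two productions N → α and N → β for the same non-terminal have FIRST(α) ∩ FIRST(β) ≠ ∅ (with ε ∈ FIRST of a nullable right-hand side, so two nullable alternatives also conflict).

FIRST sets of the non-terminals at (or reachable through a nullable prefix from) the front of some alternative:
  FIRST(S) = { 'id' }
  FIRST(L) = { 'id', 'num' }

Productions for L:
  L → id num id: FIRST = { 'id' }
  L → num E: FIRST = { 'num' }
  L → id: FIRST = { 'id' }
Productions for E:
  E → S: FIRST = { 'id' }
  E → L: FIRST = { 'id', 'num' }
Y, S have only one production, so no FIRST/FIRST conflict is possible there.

Conflict for L: L → id num id and L → id
  Overlap: { 'id' }
Conflict for E: E → S and E → L
  Overlap: { 'id' }

Answer: Yes. L → id num id / L → id on { 'id' }; E → S / E → L on { 'id' }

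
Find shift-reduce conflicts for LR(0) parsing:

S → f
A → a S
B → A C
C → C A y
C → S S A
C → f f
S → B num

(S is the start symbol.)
A shift-reduce conflict occurs when an LR(0) state has both:
  - a complete (reduce) item [A → α .] (dot at the end), and
  - a shift item [B → β . c γ] (dot before a terminal).

Augment with S' → S and build the canonical LR(0) collection (I0 = CLOSURE({[S' → . S]}), then GOTO on every symbol after a dot until no new states appear). It has 16 states:
  I0: { [A → . a S], [B → . A C], [S → . B num], [S → . f], [S' → . S] }  — shift
  I1: { [A → . a S], [B → . A C], [B → A . C], [C → . C A y], [C → . S S A], [C → . f f], [S → . B num], [S → . f] }  — shift
  I2: { [S → B . num] }  — shift
  I3: { [S' → S .] }  — accept
  I4: { [A → . a S], [A → a . S], [B → . A C], [S → . B num], [S → . f] }  — shift
  I5: { [S → f .] }  — reduce
  I6: { [A → a S .] }  — reduce
  I7: { [S → B num .] }  — reduce
  I8: { [A → . a S], [B → A C .], [C → C . A y] }  — shift, reduce
  I9: { [A → . a S], [B → . A C], [C → S . S A], [S → . B num], [S → . f] }  — shift
  I10: { [C → f . f], [S → f .] }  — shift, reduce
  I11: { [C → f f .] }  — reduce
  I12: { [A → . a S], [C → S S . A] }  — shift
  I13: { [C → S S A .] }  — reduce
  I14: { [C → C A . y] }  — shift
  I15: { [C → C A y .] }  — reduce

I8 contains reduce item [B → A C .] and shift item [A → . a S] — shift-reduce conflict.
I10 contains reduce item [S → f .] and shift item [C → f . f] — shift-reduce conflict.

Answer: Yes — I8: [B → A C .] vs [A → . a S]; I10: [S → f .] vs [C → f . f]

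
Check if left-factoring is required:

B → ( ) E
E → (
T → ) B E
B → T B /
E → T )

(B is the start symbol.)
No, left-factoring is not needed

Left-factoring is needed when two productions for the same non-terminal
share a common prefix on the right-hand side.

Productions for B:
  B → ( ) E
  B → T B /
Productions for E:
  E → (
  E → T )

No common prefixes found.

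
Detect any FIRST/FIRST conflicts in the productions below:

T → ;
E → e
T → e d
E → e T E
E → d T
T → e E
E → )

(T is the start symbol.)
A FIRST/FIRST conflict occurs when two productions N → α and N → β for the same non-terminal have FIRST(α) ∩ FIRST(β) ≠ ∅ (with ε ∈ FIRST of a nullable right-hand side, so two nullable alternatives also conflict).

Productions for T:
  T → ;: FIRST = { ';' }
  T → e d: FIRST = { 'e' }
  T → e E: FIRST = { 'e' }
Productions for E:
  E → e: FIRST = { 'e' }
  E → e T E: FIRST = { 'e' }
  E → d T: FIRST = { 'd' }
  E → ): FIRST = { ')' }

Conflict for T: T → e d and T → e E
  Overlap: { 'e' }
Conflict for E: E → e and E → e T E
  Overlap: { 'e' }

Answer: Yes. T → e d / T → e E on { 'e' }; E → e / E → e T E on { 'e' }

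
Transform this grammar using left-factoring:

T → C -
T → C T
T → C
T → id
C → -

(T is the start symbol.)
Left-factoring transforms A → αβ₁ | αβ₂ into A → αA' and A' → β₁ | β₂
(α is the longest common prefix among the alternatives). Repeat until
no nonterminal has two alternatives with a common prefix.

Round 1: T has alternatives sharing prefix 'C'. Introduce T': T → C T'
  Add: T' → -
  Add: T' → T
  Add: T' → ε

No remaining common prefixes — done.

Resulting grammar:
T → C T'
T' → -
T' → T
T' → ε
T → id
C → -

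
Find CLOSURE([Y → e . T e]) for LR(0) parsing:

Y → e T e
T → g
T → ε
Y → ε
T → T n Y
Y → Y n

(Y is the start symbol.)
Start with: [Y → e . T e]
  [Y → e . T e] has the dot before T: add [T → . g], [T → .], [T → . T n Y]
No further items can be added.

CLOSURE = { [T → . T n Y], [T → . g], [T → .], [Y → e . T e] }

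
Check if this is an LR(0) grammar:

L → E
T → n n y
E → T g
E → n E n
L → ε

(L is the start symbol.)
No. Shift-reduce conflict between [L → .] and [E → . n E n]

A grammar is LR(0) if no state in the canonical LR(0) collection has:
  - both a shift item (dot before a terminal) and a complete item (shift-reduce conflict), or
  - two or more complete items (reduce-reduce conflict; the accept item [L' → L .] counts as a complete item here).

Augment with L' → L and build the canonical LR(0) collection (I0 = CLOSURE({[L' → . L]}), then GOTO on every symbol after a dot until no new states appear). It has 10 states:
  I0: { [E → . T g], [E → . n E n], [L → . E], [L → .], [L' → . L], [T → . n n y] }  — shift, reduce
  I1: { [L → E .] }  — reduce
  I2: { [L' → L .] }  — accept
  I3: { [E → T . g] }  — shift
  I4: { [E → . T g], [E → . n E n], [E → n . E n], [T → . n n y], [T → n . n y] }  — shift
  I5: { [E → n E . n] }  — shift
  I6: { [E → . T g], [E → . n E n], [E → n . E n], [T → . n n y], [T → n . n y], [T → n n . y] }  — shift
  I7: { [T → n n y .] }  — reduce
  I8: { [E → n E n .] }  — reduce
  I9: { [E → T g .] }  — reduce

Conflict in state I0:
  Shift-reduce conflict between [L → .] and [E → . n E n]
So the grammar is NOT LR(0).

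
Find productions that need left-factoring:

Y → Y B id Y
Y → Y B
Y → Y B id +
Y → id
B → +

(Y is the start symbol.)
Yes, Y has productions with common prefix 'Y B'

Left-factoring is needed when two productions for the same non-terminal
share a common prefix on the right-hand side.

Productions for Y:
  Y → Y B id Y
  Y → Y B
  Y → Y B id +
  Y → id

Found common prefix 'Y B' in productions for Y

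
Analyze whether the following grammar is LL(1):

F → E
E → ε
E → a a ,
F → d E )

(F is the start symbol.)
A grammar is LL(1) if for each non-terminal N with multiple productions, the predict sets of those productions are pairwise disjoint, where PREDICT(N → α) = (FIRST(α) \ {ε}) ∪ (FOLLOW(N) if α ⇒* ε).

Relevant sets:
  FIRST(E) = { 'a', ε }
  FOLLOW(F) = { $ }
  FOLLOW(E) = { $, ')' }

For F:
  PREDICT(F → E) = { $, 'a' }
  PREDICT(F → d E ')') = { 'd' }
For E:
  PREDICT(E → ε) = { $, ')' }
  PREDICT(E → a a ',') = { 'a' }

All predict sets are disjoint. The grammar IS LL(1).

Answer: Yes, the grammar is LL(1).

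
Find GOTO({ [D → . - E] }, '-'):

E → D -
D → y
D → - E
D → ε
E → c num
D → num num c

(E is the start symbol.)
GOTO(I, '-') = CLOSURE({ [A → αX.β] : [A → α.Xβ] ∈ I, X = '-' })

Items with dot before '-', with the dot advanced:
  [D → . - E] → [D → - . E]
Closure of the advanced items:
  [D → - . E] has the dot before E: add [E → . D -], [E → . c num]
  [E → . D -] has the dot before D: add [D → . y], [D → . - E], [D → .], [D → . num num c]

GOTO = { [D → - . E], [D → . - E], [D → . num num c], [D → . y], [D → .], [E → . D -], [E → . c num] }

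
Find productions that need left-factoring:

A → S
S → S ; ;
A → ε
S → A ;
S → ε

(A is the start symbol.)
Left-factoring is needed when two productions for the same non-terminal
share a common prefix on the right-hand side.

Productions for A:
  A → S
  A → ε
Productions for S:
  S → S ; ;
  S → A ;
  S → ε

No common prefixes found.

Answer: No, left-factoring is not needed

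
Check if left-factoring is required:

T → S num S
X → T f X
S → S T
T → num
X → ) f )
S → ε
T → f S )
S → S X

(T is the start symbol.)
Yes, S has productions with common prefix 'S'

Left-factoring is needed when two productions for the same non-terminal
share a common prefix on the right-hand side.

Productions for T:
  T → S num S
  T → num
  T → f S )
Productions for X:
  X → T f X
  X → ) f )
Productions for S:
  S → S T
  S → ε
  S → S X

Found common prefix 'S' in productions for S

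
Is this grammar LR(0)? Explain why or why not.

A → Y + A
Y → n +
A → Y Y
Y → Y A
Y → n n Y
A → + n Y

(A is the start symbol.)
Augment with A' → A and build the canonical LR(0) collection (I0 = CLOSURE({[A' → . A]}), then GOTO on every symbol after a dot until no new states appear). It has 16 states:
  I0: { [A → . + n Y], [A → . Y + A], [A → . Y Y], [A' → . A], [Y → . Y A], [Y → . n +], [Y → . n n Y] }  — shift
  I1: { [A → + . n Y] }  — shift
  I2: { [A' → A .] }  — accept
  I3: { [A → . + n Y], [A → . Y + A], [A → . Y Y], [A → Y . + A], [A → Y . Y], [Y → . Y A], [Y → . n +], [Y → . n n Y], [Y → Y . A] }  — shift
  I4: { [Y → n . +], [Y → n . n Y] }  — shift
  I5: { [Y → n + .] }  — reduce
  I6: { [Y → . Y A], [Y → . n +], [Y → . n n Y], [Y → n n . Y] }  — shift
  I7: { [A → . + n Y], [A → . Y + A], [A → . Y Y], [Y → . Y A], [Y → . n +], [Y → . n n Y], [Y → Y . A], [Y → n n Y .] }  — shift, reduce
  I8: { [Y → Y A .] }  — reduce
  I9: { [A → + . n Y], [A → . + n Y], [A → . Y + A], [A → . Y Y], [A → Y + . A], [Y → . Y A], [Y → . n +], [Y → . n n Y] }  — shift
  I10: { [A → . + n Y], [A → . Y + A], [A → . Y Y], [A → Y . + A], [A → Y . Y], [A → Y Y .], [Y → . Y A], [Y → . n +], [Y → . n n Y], [Y → Y . A] }  — shift, reduce
  I11: { [A → Y + A .] }  — reduce
  I12: { [A → + n . Y], [Y → . Y A], [Y → . n +], [Y → . n n Y], [Y → n . +], [Y → n . n Y] }  — shift
  I13: { [A → + n Y .], [A → . + n Y], [A → . Y + A], [A → . Y Y], [Y → . Y A], [Y → . n +], [Y → . n n Y], [Y → Y . A] }  — shift, reduce
  I14: { [Y → . Y A], [Y → . n +], [Y → . n n Y], [Y → n . +], [Y → n . n Y], [Y → n n . Y] }  — shift
  I15: { [A → + n . Y], [Y → . Y A], [Y → . n +], [Y → . n n Y] }  — shift

Conflict in state I7:
  Shift-reduce conflict between [Y → n n Y .] and [A → . + n Y]
So the grammar is NOT LR(0).

Answer: No. Shift-reduce conflict between [Y → n n Y .] and [A → . + n Y]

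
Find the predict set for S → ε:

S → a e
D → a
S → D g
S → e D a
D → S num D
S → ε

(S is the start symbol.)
PREDICT(S → ε) = (FIRST(RHS) \ {ε}) ∪ (FOLLOW(S) if ε ∈ FIRST(RHS), i.e. RHS ⇒* ε)
The right-hand side is ε (FIRST(ε) = { ε }), so the predict set is FOLLOW(S) = { $, 'num' }
PREDICT(S → ε) = { $, 'num' }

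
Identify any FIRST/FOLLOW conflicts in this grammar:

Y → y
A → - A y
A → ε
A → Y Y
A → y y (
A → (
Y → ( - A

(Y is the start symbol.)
Nullable non-terminals: A.
FIRST sets used below: FIRST(Y) = { '(', 'y' }

A: nullable alternative(s) A → ε; FOLLOW(A) = { $, '(', 'y' }
  A → - A y: FIRST \ {ε} = { '-' } — disjoint from FOLLOW(A)
  A → ε: FIRST \ {ε} = { } — this is the only nullable alternative, skip
  A → Y Y: FIRST \ {ε} = { '(', 'y' } — overlaps FOLLOW(A) on { '(', 'y' }: CONFLICT
  A → y y (: FIRST \ {ε} = { 'y' } — overlaps FOLLOW(A) on { 'y' }: CONFLICT
  A → (: FIRST \ {ε} = { '(' } — overlaps FOLLOW(A) on { '(' }: CONFLICT

Y has no nullable alternative, so no FIRST/FOLLOW check is needed there.

So the grammar has 3 FIRST/FOLLOW conflicts (marked CONFLICT above).

Answer: Yes. A → Y Y with FOLLOW(A) on { '(', 'y' }; A → y y '(' with FOLLOW(A) on { 'y' }; A → '(' with FOLLOW(A) on { '(' }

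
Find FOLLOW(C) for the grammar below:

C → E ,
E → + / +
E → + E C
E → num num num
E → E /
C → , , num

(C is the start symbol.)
{ $, '+', ',', '/', 'num' }

To compute FOLLOW(C), find every occurrence of C on a right-hand side N → α C β: add FIRST(β) \ {ε}, and if β is empty or nullable also add FOLLOW(N). Iterate to a fixed point.

C is the start symbol, so $ ∈ FOLLOW(C).
In E → + E C: C is at the end, add FOLLOW(E)

The FOLLOW sets referred to above (computed the same way, to a fixed point):
  FOLLOW(E) = { '+', ',', '/', 'num' }

Taking the union: FOLLOW(C) = { $, '+', ',', '/', 'num' }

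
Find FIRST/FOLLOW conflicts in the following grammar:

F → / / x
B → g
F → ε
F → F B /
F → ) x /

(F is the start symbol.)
Yes. F → F B '/' with FOLLOW(F) on { 'g' }

Nullable non-terminals: F.
FIRST sets used below: FIRST(F) = { ')', '/', 'g', ε }, FIRST(B) = { 'g' }

F: nullable alternative(s) F → ε; FOLLOW(F) = { $, 'g' }
  F → / / x: FIRST \ {ε} = { '/' } — disjoint from FOLLOW(F)
  F → ε: FIRST \ {ε} = { } — this is the only nullable alternative, skip
  F → F B /: FIRST \ {ε} = { ')', '/', 'g' } — overlaps FOLLOW(F) on { 'g' }: CONFLICT
  F → ) x /: FIRST \ {ε} = { ')' } — disjoint from FOLLOW(F)

B has no nullable alternative, so no FIRST/FOLLOW check is needed there.

So the grammar has 1 FIRST/FOLLOW conflict (marked CONFLICT above).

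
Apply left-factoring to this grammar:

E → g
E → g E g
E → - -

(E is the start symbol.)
Left-factoring transforms A → αβ₁ | αβ₂ into A → αA' and A' → β₁ | β₂
(α is the longest common prefix among the alternatives). Repeat until
no nonterminal has two alternatives with a common prefix.

Round 1: E has alternatives sharing prefix 'g'. Introduce E': E → g E'
  Add: E' → ε
  Add: E' → E g

No remaining common prefixes — done.

Resulting grammar:
E → g E'
E' → ε
E' → E g
E → - -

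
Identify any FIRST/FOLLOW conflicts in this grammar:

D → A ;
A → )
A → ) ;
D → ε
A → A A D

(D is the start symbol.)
Yes. D → A ';' with FOLLOW(D) on { ')' }

A FIRST/FOLLOW conflict occurs when a non-terminal N has a nullable alternative N → β (β ⇒* ε) and another alternative N → α with FIRST(α) ∩ FOLLOW(N) ≠ ∅: on such a lookahead the parser cannot decide between expanding α and letting N vanish via β.

Nullable non-terminals: D.
FIRST sets used below: FIRST(A) = { ')' }

D: nullable alternative(s) D → ε; FOLLOW(D) = { $, ')', ';' }
  D → A ;: FIRST \ {ε} = { ')' } — overlaps FOLLOW(D) on { ')' }: CONFLICT
  D → ε: FIRST \ {ε} = { } — this is the only nullable alternative, skip

A has no nullable alternative, so no FIRST/FOLLOW check is needed there.

So the grammar has 1 FIRST/FOLLOW conflict (marked CONFLICT above).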